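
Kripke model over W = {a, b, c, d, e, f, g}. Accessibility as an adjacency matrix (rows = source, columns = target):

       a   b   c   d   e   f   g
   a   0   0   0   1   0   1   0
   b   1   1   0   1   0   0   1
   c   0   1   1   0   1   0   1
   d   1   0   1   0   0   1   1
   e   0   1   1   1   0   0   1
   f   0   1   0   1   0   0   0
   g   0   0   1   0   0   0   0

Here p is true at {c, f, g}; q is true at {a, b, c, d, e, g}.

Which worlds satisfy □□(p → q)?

{c, g}

a: successors {d, f}; □(p → q) there: d:F, f:T. ✗
b: successors {a, b, d, g}; □(p → q) there: a:F, b:T, d:F, g:T. ✗
c: successors {b, c, e, g}; □(p → q) there: b:T, c:T, e:T, g:T. ✓
d: successors {a, c, f, g}; □(p → q) there: a:F, c:T, f:T, g:T. ✗
e: successors {b, c, d, g}; □(p → q) there: b:T, c:T, d:F, g:T. ✗
f: successors {b, d}; □(p → q) there: b:T, d:F. ✗
g: successors {c}; □(p → q) there: c:T. ✓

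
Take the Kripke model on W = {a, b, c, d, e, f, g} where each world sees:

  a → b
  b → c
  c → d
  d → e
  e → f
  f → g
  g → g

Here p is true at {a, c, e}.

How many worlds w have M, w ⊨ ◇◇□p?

a: successors {b}; ◇□p there: b:F. ✗
b: successors {c}; ◇□p there: c:T. ✓
c: successors {d}; ◇□p there: d:F. ✗
d: successors {e}; ◇□p there: e:F. ✗
e: successors {f}; ◇□p there: f:F. ✗
f: successors {g}; ◇□p there: g:F. ✗
g: successors {g}; ◇□p there: g:F. ✗
Satisfying worlds: {b}.

1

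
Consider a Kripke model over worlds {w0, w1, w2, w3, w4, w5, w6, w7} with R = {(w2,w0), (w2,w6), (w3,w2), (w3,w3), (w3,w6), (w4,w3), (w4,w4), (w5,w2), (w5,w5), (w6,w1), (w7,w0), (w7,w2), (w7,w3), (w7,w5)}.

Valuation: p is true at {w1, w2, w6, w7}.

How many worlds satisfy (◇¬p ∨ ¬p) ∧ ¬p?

4

w0: ◇¬p ∨ ¬p is T, ¬p is T. ✓
w1: ◇¬p ∨ ¬p is F, ¬p is F. ✗
w2: ◇¬p ∨ ¬p is T, ¬p is F. ✗
w3: ◇¬p ∨ ¬p is T, ¬p is T. ✓
w4: ◇¬p ∨ ¬p is T, ¬p is T. ✓
w5: ◇¬p ∨ ¬p is T, ¬p is T. ✓
w6: ◇¬p ∨ ¬p is F, ¬p is F. ✗
w7: ◇¬p ∨ ¬p is T, ¬p is F. ✗
Satisfying worlds: {w0, w3, w4, w5}.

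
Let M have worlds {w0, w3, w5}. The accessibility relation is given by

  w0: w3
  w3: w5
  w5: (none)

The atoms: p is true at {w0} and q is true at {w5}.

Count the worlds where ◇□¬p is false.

1

w0: successors {w3}; □¬p there: w3:T. ✓
w3: successors {w5}; □¬p there: w5:T. ✓
w5: no successors, so ◇□¬p fails. ✗
Satisfying worlds: {w0, w3}.
So ◇□¬p fails at the other 1 world.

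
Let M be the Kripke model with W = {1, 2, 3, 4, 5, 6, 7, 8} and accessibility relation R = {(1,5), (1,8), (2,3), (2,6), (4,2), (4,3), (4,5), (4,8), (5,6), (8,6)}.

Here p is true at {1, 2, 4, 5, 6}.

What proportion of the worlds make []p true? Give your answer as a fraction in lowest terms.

1: successors {5, 8}; p there: 5:T, 8:F. ✗
2: successors {3, 6}; p there: 3:F, 6:T. ✗
3: no successors, so []p holds vacuously. ✓
4: successors {2, 3, 5, 8}; p there: 2:T, 3:F, 5:T, 8:F. ✗
5: successors {6}; p there: 6:T. ✓
6: no successors, so []p holds vacuously. ✓
7: no successors, so []p holds vacuously. ✓
8: successors {6}; p there: 6:T. ✓
That's 5 of 8 worlds, so 5/8.

5/8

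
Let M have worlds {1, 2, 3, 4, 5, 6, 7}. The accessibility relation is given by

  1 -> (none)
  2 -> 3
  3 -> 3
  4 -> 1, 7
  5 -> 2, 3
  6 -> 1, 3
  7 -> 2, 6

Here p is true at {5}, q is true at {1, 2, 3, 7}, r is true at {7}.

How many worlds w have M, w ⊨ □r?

1: no successors, so □r holds vacuously. ✓
2: successors {3}; r there: 3:F. ✗
3: successors {3}; r there: 3:F. ✗
4: successors {1, 7}; r there: 1:F, 7:T. ✗
5: successors {2, 3}; r there: 2:F, 3:F. ✗
6: successors {1, 3}; r there: 1:F, 3:F. ✗
7: successors {2, 6}; r there: 2:F, 6:F. ✗
Satisfying worlds: {1}.

1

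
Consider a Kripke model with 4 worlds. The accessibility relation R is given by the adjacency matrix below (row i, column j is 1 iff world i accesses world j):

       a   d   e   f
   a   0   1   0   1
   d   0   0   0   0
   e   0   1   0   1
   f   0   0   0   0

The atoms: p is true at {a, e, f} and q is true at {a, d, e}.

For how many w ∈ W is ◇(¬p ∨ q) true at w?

2

a: successors {d, f}; ¬p ∨ q there: d:T, f:F. ✓
d: no successors, so ◇(¬p ∨ q) fails. ✗
e: successors {d, f}; ¬p ∨ q there: d:T, f:F. ✓
f: no successors, so ◇(¬p ∨ q) fails. ✗
Satisfying worlds: {a, e}.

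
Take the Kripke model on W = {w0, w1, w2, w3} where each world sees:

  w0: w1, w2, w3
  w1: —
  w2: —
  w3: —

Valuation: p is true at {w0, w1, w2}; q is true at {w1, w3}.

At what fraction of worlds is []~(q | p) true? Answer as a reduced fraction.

w0: successors {w1, w2, w3}; ~(q | p) there: w1:F, w2:F, w3:F. ✗
w1: no successors, so []~(q | p) holds vacuously. ✓
w2: no successors, so []~(q | p) holds vacuously. ✓
w3: no successors, so []~(q | p) holds vacuously. ✓
That's 3 of 4 worlds, so 3/4.

3/4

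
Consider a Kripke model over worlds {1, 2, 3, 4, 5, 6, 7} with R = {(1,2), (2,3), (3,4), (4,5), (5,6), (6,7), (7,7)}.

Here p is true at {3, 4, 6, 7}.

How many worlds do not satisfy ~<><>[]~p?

1

1: <><>[]~p is F. ✓
2: <><>[]~p is T. ✗
3: <><>[]~p is F. ✓
4: <><>[]~p is F. ✓
5: <><>[]~p is F. ✓
6: <><>[]~p is F. ✓
7: <><>[]~p is F. ✓
Satisfying worlds: {1, 3, 4, 5, 6, 7}.
So ~<><>[]~p fails at the other 1 world.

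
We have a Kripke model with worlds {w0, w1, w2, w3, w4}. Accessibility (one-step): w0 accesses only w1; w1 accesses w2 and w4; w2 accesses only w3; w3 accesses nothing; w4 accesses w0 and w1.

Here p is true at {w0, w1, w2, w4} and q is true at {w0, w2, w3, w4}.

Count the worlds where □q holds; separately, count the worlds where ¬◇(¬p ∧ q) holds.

For □q:
w0: successors {w1}; q there: w1:F. ✗
w1: successors {w2, w4}; q there: w2:T, w4:T. ✓
w2: successors {w3}; q there: w3:T. ✓
w3: no successors, so □q holds vacuously. ✓
w4: successors {w0, w1}; q there: w0:T, w1:F. ✗
— 3 worlds.
For ¬◇(¬p ∧ q):
w0: ◇(¬p ∧ q) is F. ✓
w1: ◇(¬p ∧ q) is F. ✓
w2: ◇(¬p ∧ q) is T. ✗
w3: ◇(¬p ∧ q) is F. ✓
w4: ◇(¬p ∧ q) is F. ✓
— 4 worlds.

3 and 4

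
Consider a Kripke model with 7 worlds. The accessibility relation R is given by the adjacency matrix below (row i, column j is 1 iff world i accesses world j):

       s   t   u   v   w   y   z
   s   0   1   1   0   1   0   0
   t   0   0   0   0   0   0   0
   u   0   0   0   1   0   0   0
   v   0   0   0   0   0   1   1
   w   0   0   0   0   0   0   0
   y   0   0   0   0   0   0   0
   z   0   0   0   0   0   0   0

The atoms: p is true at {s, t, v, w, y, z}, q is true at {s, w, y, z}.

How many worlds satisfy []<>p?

5

s: successors {t, u, w}; <>p there: t:F, u:T, w:F. ✗
t: no successors, so []<>p holds vacuously. ✓
u: successors {v}; <>p there: v:T. ✓
v: successors {y, z}; <>p there: y:F, z:F. ✗
w: no successors, so []<>p holds vacuously. ✓
y: no successors, so []<>p holds vacuously. ✓
z: no successors, so []<>p holds vacuously. ✓
Satisfying worlds: {t, u, w, y, z}.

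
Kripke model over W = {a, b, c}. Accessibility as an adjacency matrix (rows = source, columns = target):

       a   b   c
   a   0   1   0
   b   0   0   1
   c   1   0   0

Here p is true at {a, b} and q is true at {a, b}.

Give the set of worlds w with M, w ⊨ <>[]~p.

a: successors {b}; []~p there: b:T. ✓
b: successors {c}; []~p there: c:F. ✗
c: successors {a}; []~p there: a:F. ✗

{a}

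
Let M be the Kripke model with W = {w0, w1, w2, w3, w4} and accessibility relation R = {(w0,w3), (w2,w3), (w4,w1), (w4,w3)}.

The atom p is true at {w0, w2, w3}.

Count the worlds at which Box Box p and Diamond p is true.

w0: Box Box p is T, Diamond p is T. ✓
w1: Box Box p is T, Diamond p is F. ✗
w2: Box Box p is T, Diamond p is T. ✓
w3: Box Box p is T, Diamond p is F. ✗
w4: Box Box p is T, Diamond p is T. ✓
Satisfying worlds: {w0, w2, w4}.

3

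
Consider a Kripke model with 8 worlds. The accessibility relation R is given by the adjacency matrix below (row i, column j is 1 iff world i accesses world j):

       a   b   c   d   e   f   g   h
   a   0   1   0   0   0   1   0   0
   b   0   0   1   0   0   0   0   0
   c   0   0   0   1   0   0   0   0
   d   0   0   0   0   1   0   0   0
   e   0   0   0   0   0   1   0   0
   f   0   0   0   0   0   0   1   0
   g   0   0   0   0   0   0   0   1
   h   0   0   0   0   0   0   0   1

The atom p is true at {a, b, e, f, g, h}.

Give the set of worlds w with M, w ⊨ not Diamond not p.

a: Diamond not p is F. ✓
b: Diamond not p is T. ✗
c: Diamond not p is T. ✗
d: Diamond not p is F. ✓
e: Diamond not p is F. ✓
f: Diamond not p is F. ✓
g: Diamond not p is F. ✓
h: Diamond not p is F. ✓

{a, d, e, f, g, h}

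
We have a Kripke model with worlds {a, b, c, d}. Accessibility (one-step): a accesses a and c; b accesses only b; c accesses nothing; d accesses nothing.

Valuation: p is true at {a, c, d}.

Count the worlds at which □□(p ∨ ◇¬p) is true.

a: successors {a, c}; □(p ∨ ◇¬p) there: a:T, c:T. ✓
b: successors {b}; □(p ∨ ◇¬p) there: b:T. ✓
c: no successors, so □□(p ∨ ◇¬p) holds vacuously. ✓
d: no successors, so □□(p ∨ ◇¬p) holds vacuously. ✓
Satisfying worlds: {a, b, c, d}.

4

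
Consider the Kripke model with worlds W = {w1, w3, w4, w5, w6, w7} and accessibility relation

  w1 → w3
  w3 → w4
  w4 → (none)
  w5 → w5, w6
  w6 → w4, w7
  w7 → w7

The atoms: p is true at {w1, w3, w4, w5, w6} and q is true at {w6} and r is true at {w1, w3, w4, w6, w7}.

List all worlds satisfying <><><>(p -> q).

w1: successors {w3}; <><>(p -> q) there: w3:F. ✗
w3: successors {w4}; <><>(p -> q) there: w4:F. ✗
w4: no successors, so <><><>(p -> q) fails. ✗
w5: successors {w5, w6}; <><>(p -> q) there: w5:T, w6:T. ✓
w6: successors {w4, w7}; <><>(p -> q) there: w4:F, w7:T. ✓
w7: successors {w7}; <><>(p -> q) there: w7:T. ✓

{w5, w6, w7}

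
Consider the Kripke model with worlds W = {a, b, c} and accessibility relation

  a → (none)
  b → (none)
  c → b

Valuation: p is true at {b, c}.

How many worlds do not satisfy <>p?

2

a: no successors, so <>p fails. ✗
b: no successors, so <>p fails. ✗
c: successors {b}; p there: b:T. ✓
Satisfying worlds: {c}.
So <>p fails at the other 2 worlds.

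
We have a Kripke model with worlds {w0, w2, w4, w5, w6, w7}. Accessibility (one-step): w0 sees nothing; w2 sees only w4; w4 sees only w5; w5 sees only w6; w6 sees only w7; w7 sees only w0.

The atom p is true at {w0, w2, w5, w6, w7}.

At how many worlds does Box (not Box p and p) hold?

w0: no successors, so Box (not Box p and p) holds vacuously. ✓
w2: successors {w4}; not Box p and p there: w4:F. ✗
w4: successors {w5}; not Box p and p there: w5:F. ✗
w5: successors {w6}; not Box p and p there: w6:F. ✗
w6: successors {w7}; not Box p and p there: w7:F. ✗
w7: successors {w0}; not Box p and p there: w0:F. ✗
Satisfying worlds: {w0}.

1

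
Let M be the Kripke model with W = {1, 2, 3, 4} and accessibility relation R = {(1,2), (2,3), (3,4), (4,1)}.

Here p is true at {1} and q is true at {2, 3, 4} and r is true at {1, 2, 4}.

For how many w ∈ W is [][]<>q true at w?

3

1: successors {2}; []<>q there: 2:T. ✓
2: successors {3}; []<>q there: 3:F. ✗
3: successors {4}; []<>q there: 4:T. ✓
4: successors {1}; []<>q there: 1:T. ✓
Satisfying worlds: {1, 3, 4}.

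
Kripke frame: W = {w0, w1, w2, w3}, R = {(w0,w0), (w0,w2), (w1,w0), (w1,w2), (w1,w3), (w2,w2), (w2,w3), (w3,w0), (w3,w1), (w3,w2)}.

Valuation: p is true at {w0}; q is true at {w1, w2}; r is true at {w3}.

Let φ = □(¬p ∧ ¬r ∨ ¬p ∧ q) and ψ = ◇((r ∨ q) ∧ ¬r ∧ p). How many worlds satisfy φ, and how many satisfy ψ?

For □(¬p ∧ ¬r ∨ ¬p ∧ q):
w0: successors {w0, w2}; ¬p ∧ ¬r ∨ ¬p ∧ q there: w0:F, w2:T. ✗
w1: successors {w0, w2, w3}; ¬p ∧ ¬r ∨ ¬p ∧ q there: w0:F, w2:T, w3:F. ✗
w2: successors {w2, w3}; ¬p ∧ ¬r ∨ ¬p ∧ q there: w2:T, w3:F. ✗
w3: successors {w0, w1, w2}; ¬p ∧ ¬r ∨ ¬p ∧ q there: w0:F, w1:T, w2:T. ✗
— 0 worlds.
For ◇((r ∨ q) ∧ ¬r ∧ p):
w0: successors {w0, w2}; (r ∨ q) ∧ ¬r ∧ p there: w0:F, w2:F. ✗
w1: successors {w0, w2, w3}; (r ∨ q) ∧ ¬r ∧ p there: w0:F, w2:F, w3:F. ✗
w2: successors {w2, w3}; (r ∨ q) ∧ ¬r ∧ p there: w2:F, w3:F. ✗
w3: successors {w0, w1, w2}; (r ∨ q) ∧ ¬r ∧ p there: w0:F, w1:F, w2:F. ✗
— 0 worlds.

0 and 0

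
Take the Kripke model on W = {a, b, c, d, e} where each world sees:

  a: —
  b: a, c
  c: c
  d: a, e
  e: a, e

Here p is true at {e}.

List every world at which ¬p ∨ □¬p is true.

{a, b, c, d}

a: ¬p is T, □¬p is T. ✓
b: ¬p is T, □¬p is T. ✓
c: ¬p is T, □¬p is T. ✓
d: ¬p is T, □¬p is F. ✓
e: ¬p is F, □¬p is F. ✗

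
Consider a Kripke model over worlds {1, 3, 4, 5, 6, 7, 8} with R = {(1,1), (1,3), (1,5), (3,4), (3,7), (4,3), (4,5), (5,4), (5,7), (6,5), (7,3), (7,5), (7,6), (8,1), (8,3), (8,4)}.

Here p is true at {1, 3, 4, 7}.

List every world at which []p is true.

1: successors {1, 3, 5}; p there: 1:T, 3:T, 5:F. ✗
3: successors {4, 7}; p there: 4:T, 7:T. ✓
4: successors {3, 5}; p there: 3:T, 5:F. ✗
5: successors {4, 7}; p there: 4:T, 7:T. ✓
6: successors {5}; p there: 5:F. ✗
7: successors {3, 5, 6}; p there: 3:T, 5:F, 6:F. ✗
8: successors {1, 3, 4}; p there: 1:T, 3:T, 4:T. ✓

{3, 5, 8}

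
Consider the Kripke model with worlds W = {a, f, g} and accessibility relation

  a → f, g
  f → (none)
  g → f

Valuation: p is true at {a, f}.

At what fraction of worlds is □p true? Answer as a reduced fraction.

a: successors {f, g}; p there: f:T, g:F. ✗
f: no successors, so □p holds vacuously. ✓
g: successors {f}; p there: f:T. ✓
That's 2 of 3 worlds, so 2/3.

2/3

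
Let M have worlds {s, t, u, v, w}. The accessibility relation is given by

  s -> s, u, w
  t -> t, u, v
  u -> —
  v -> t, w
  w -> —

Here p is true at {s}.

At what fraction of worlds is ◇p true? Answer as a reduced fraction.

s: successors {s, u, w}; p there: s:T, u:F, w:F. ✓
t: successors {t, u, v}; p there: t:F, u:F, v:F. ✗
u: no successors, so ◇p fails. ✗
v: successors {t, w}; p there: t:F, w:F. ✗
w: no successors, so ◇p fails. ✗
That's 1 of 5 worlds, so 1/5.

1/5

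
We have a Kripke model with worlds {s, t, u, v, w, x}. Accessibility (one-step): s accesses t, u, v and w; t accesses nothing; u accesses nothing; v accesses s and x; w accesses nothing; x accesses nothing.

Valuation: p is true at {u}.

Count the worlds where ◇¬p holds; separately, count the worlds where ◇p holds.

For ◇¬p:
s: successors {t, u, v, w}; ¬p there: t:T, u:F, v:T, w:T. ✓
t: no successors, so ◇¬p fails. ✗
u: no successors, so ◇¬p fails. ✗
v: successors {s, x}; ¬p there: s:T, x:T. ✓
w: no successors, so ◇¬p fails. ✗
x: no successors, so ◇¬p fails. ✗
— 2 worlds.
For ◇p:
s: successors {t, u, v, w}; p there: t:F, u:T, v:F, w:F. ✓
t: no successors, so ◇p fails. ✗
u: no successors, so ◇p fails. ✗
v: successors {s, x}; p there: s:F, x:F. ✗
w: no successors, so ◇p fails. ✗
x: no successors, so ◇p fails. ✗
— 1 world.

2 and 1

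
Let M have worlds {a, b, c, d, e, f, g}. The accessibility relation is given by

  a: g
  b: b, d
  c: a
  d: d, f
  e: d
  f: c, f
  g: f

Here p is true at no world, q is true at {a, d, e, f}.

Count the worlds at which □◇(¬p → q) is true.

6

a: successors {g}; ◇(¬p → q) there: g:T. ✓
b: successors {b, d}; ◇(¬p → q) there: b:T, d:T. ✓
c: successors {a}; ◇(¬p → q) there: a:F. ✗
d: successors {d, f}; ◇(¬p → q) there: d:T, f:T. ✓
e: successors {d}; ◇(¬p → q) there: d:T. ✓
f: successors {c, f}; ◇(¬p → q) there: c:T, f:T. ✓
g: successors {f}; ◇(¬p → q) there: f:T. ✓
Satisfying worlds: {a, b, d, e, f, g}.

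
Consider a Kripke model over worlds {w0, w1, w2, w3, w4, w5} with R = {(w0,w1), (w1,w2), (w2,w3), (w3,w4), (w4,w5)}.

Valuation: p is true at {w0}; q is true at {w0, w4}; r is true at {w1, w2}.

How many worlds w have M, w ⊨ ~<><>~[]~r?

6

w0: <><>~[]~r is F. ✓
w1: <><>~[]~r is F. ✓
w2: <><>~[]~r is F. ✓
w3: <><>~[]~r is F. ✓
w4: <><>~[]~r is F. ✓
w5: <><>~[]~r is F. ✓
Satisfying worlds: {w0, w1, w2, w3, w4, w5}.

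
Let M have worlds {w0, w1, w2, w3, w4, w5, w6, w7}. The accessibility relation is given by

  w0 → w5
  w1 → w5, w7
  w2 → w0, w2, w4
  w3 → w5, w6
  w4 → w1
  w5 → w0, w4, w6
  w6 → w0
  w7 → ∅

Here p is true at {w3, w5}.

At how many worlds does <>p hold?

w0: successors {w5}; p there: w5:T. ✓
w1: successors {w5, w7}; p there: w5:T, w7:F. ✓
w2: successors {w0, w2, w4}; p there: w0:F, w2:F, w4:F. ✗
w3: successors {w5, w6}; p there: w5:T, w6:F. ✓
w4: successors {w1}; p there: w1:F. ✗
w5: successors {w0, w4, w6}; p there: w0:F, w4:F, w6:F. ✗
w6: successors {w0}; p there: w0:F. ✗
w7: no successors, so <>p fails. ✗
Satisfying worlds: {w0, w1, w3}.

3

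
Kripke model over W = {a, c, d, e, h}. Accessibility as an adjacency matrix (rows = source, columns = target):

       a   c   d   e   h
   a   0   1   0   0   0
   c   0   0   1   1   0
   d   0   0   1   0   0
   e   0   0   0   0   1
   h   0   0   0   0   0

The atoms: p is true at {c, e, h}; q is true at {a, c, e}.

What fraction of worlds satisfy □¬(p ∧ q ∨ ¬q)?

a: successors {c}; ¬(p ∧ q ∨ ¬q) there: c:F. ✗
c: successors {d, e}; ¬(p ∧ q ∨ ¬q) there: d:F, e:F. ✗
d: successors {d}; ¬(p ∧ q ∨ ¬q) there: d:F. ✗
e: successors {h}; ¬(p ∧ q ∨ ¬q) there: h:F. ✗
h: no successors, so □¬(p ∧ q ∨ ¬q) holds vacuously. ✓
That's 1 of 5 worlds, so 1/5.

1/5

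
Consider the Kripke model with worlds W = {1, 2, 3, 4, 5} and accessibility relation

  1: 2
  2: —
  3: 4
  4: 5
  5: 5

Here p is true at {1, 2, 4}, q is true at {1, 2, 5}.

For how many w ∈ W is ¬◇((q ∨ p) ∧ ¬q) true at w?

4

1: ◇((q ∨ p) ∧ ¬q) is F. ✓
2: ◇((q ∨ p) ∧ ¬q) is F. ✓
3: ◇((q ∨ p) ∧ ¬q) is T. ✗
4: ◇((q ∨ p) ∧ ¬q) is F. ✓
5: ◇((q ∨ p) ∧ ¬q) is F. ✓
Satisfying worlds: {1, 2, 4, 5}.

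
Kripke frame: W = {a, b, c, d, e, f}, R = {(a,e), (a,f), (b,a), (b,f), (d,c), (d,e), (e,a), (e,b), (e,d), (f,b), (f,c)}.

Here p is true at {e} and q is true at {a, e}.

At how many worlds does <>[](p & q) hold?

a: successors {e, f}; [](p & q) there: e:F, f:F. ✗
b: successors {a, f}; [](p & q) there: a:F, f:F. ✗
c: no successors, so <>[](p & q) fails. ✗
d: successors {c, e}; [](p & q) there: c:T, e:F. ✓
e: successors {a, b, d}; [](p & q) there: a:F, b:F, d:F. ✗
f: successors {b, c}; [](p & q) there: b:F, c:T. ✓
Satisfying worlds: {d, f}.

2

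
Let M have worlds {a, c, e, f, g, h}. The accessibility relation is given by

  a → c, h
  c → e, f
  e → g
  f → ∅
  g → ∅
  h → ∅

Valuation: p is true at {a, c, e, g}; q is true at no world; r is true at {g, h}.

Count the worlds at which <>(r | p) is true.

3

a: successors {c, h}; r | p there: c:T, h:T. ✓
c: successors {e, f}; r | p there: e:T, f:F. ✓
e: successors {g}; r | p there: g:T. ✓
f: no successors, so <>(r | p) fails. ✗
g: no successors, so <>(r | p) fails. ✗
h: no successors, so <>(r | p) fails. ✗
Satisfying worlds: {a, c, e}.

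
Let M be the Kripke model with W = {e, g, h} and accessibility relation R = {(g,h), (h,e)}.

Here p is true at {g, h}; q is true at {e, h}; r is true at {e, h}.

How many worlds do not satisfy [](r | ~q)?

e: no successors, so [](r | ~q) holds vacuously. ✓
g: successors {h}; r | ~q there: h:T. ✓
h: successors {e}; r | ~q there: e:T. ✓
Satisfying worlds: {e, g, h}.
So [](r | ~q) fails at the other 0 worlds.

0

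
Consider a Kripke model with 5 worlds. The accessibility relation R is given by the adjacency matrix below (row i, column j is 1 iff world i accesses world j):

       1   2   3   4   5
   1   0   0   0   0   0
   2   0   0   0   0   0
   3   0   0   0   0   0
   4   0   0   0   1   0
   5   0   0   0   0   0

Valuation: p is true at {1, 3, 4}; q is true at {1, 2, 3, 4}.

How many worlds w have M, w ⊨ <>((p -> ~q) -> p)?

1

1: no successors, so <>((p -> ~q) -> p) fails. ✗
2: no successors, so <>((p -> ~q) -> p) fails. ✗
3: no successors, so <>((p -> ~q) -> p) fails. ✗
4: successors {4}; (p -> ~q) -> p there: 4:T. ✓
5: no successors, so <>((p -> ~q) -> p) fails. ✗
Satisfying worlds: {4}.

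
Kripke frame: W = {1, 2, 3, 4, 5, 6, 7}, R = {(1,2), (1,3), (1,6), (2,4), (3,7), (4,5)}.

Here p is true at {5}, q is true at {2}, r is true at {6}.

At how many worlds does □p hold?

1: successors {2, 3, 6}; p there: 2:F, 3:F, 6:F. ✗
2: successors {4}; p there: 4:F. ✗
3: successors {7}; p there: 7:F. ✗
4: successors {5}; p there: 5:T. ✓
5: no successors, so □p holds vacuously. ✓
6: no successors, so □p holds vacuously. ✓
7: no successors, so □p holds vacuously. ✓
Satisfying worlds: {4, 5, 6, 7}.

4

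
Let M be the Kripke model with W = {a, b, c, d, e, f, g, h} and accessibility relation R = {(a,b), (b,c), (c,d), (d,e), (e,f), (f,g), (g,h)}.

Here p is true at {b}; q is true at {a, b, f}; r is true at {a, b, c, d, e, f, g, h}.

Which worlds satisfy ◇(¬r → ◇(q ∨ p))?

a: successors {b}; ¬r → ◇(q ∨ p) there: b:T. ✓
b: successors {c}; ¬r → ◇(q ∨ p) there: c:T. ✓
c: successors {d}; ¬r → ◇(q ∨ p) there: d:T. ✓
d: successors {e}; ¬r → ◇(q ∨ p) there: e:T. ✓
e: successors {f}; ¬r → ◇(q ∨ p) there: f:T. ✓
f: successors {g}; ¬r → ◇(q ∨ p) there: g:T. ✓
g: successors {h}; ¬r → ◇(q ∨ p) there: h:T. ✓
h: no successors, so ◇(¬r → ◇(q ∨ p)) fails. ✗

{a, b, c, d, e, f, g}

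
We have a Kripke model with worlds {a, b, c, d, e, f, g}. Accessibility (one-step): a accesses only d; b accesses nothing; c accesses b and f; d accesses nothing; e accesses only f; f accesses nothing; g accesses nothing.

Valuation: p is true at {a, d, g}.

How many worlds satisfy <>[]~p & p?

a: <>[]~p is T, p is T. ✓
b: <>[]~p is F, p is F. ✗
c: <>[]~p is T, p is F. ✗
d: <>[]~p is F, p is T. ✗
e: <>[]~p is T, p is F. ✗
f: <>[]~p is F, p is F. ✗
g: <>[]~p is F, p is T. ✗
Satisfying worlds: {a}.

1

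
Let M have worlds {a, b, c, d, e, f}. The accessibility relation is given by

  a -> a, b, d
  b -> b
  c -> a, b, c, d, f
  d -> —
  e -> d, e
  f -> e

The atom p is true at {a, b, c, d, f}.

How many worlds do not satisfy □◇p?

a: successors {a, b, d}; ◇p there: a:T, b:T, d:F. ✗
b: successors {b}; ◇p there: b:T. ✓
c: successors {a, b, c, d, f}; ◇p there: a:T, b:T, c:T, d:F, f:F. ✗
d: no successors, so □◇p holds vacuously. ✓
e: successors {d, e}; ◇p there: d:F, e:T. ✗
f: successors {e}; ◇p there: e:T. ✓
Satisfying worlds: {b, d, f}.
So □◇p fails at the other 3 worlds.

3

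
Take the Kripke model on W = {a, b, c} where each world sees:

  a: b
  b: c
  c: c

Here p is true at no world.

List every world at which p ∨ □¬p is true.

a: p is F, □¬p is T. ✓
b: p is F, □¬p is T. ✓
c: p is F, □¬p is T. ✓

{a, b, c}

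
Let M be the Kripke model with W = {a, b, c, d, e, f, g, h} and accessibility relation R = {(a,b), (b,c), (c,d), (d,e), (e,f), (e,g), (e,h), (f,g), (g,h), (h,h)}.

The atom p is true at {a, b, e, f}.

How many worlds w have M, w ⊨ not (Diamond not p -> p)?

a: Diamond not p -> p is T. ✗
b: Diamond not p -> p is T. ✗
c: Diamond not p -> p is F. ✓
d: Diamond not p -> p is T. ✗
e: Diamond not p -> p is T. ✗
f: Diamond not p -> p is T. ✗
g: Diamond not p -> p is F. ✓
h: Diamond not p -> p is F. ✓
Satisfying worlds: {c, g, h}.

3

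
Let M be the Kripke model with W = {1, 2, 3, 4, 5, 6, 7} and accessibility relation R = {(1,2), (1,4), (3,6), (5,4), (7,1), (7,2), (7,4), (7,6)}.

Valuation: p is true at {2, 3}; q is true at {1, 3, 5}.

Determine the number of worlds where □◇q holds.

3

1: successors {2, 4}; ◇q there: 2:F, 4:F. ✗
2: no successors, so □◇q holds vacuously. ✓
3: successors {6}; ◇q there: 6:F. ✗
4: no successors, so □◇q holds vacuously. ✓
5: successors {4}; ◇q there: 4:F. ✗
6: no successors, so □◇q holds vacuously. ✓
7: successors {1, 2, 4, 6}; ◇q there: 1:F, 2:F, 4:F, 6:F. ✗
Satisfying worlds: {2, 4, 6}.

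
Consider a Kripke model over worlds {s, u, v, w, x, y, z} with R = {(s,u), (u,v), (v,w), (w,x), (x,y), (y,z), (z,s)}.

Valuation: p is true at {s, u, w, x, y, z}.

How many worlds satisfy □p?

6

s: successors {u}; p there: u:T. ✓
u: successors {v}; p there: v:F. ✗
v: successors {w}; p there: w:T. ✓
w: successors {x}; p there: x:T. ✓
x: successors {y}; p there: y:T. ✓
y: successors {z}; p there: z:T. ✓
z: successors {s}; p there: s:T. ✓
Satisfying worlds: {s, v, w, x, y, z}.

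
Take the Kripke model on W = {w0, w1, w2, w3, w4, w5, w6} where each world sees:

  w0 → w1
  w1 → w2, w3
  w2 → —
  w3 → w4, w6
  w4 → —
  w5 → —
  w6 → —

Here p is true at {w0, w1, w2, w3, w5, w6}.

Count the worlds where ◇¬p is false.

6

w0: successors {w1}; ¬p there: w1:F. ✗
w1: successors {w2, w3}; ¬p there: w2:F, w3:F. ✗
w2: no successors, so ◇¬p fails. ✗
w3: successors {w4, w6}; ¬p there: w4:T, w6:F. ✓
w4: no successors, so ◇¬p fails. ✗
w5: no successors, so ◇¬p fails. ✗
w6: no successors, so ◇¬p fails. ✗
Satisfying worlds: {w3}.
So ◇¬p fails at the other 6 worlds.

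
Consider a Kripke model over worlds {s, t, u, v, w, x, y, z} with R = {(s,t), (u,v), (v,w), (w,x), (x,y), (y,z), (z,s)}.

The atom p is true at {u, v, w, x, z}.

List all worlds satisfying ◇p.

{u, v, w, y}

s: successors {t}; p there: t:F. ✗
t: no successors, so ◇p fails. ✗
u: successors {v}; p there: v:T. ✓
v: successors {w}; p there: w:T. ✓
w: successors {x}; p there: x:T. ✓
x: successors {y}; p there: y:F. ✗
y: successors {z}; p there: z:T. ✓
z: successors {s}; p there: s:F. ✗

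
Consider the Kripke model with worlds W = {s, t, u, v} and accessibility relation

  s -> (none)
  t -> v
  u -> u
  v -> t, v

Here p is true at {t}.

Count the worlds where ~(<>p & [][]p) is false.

s: <>p & [][]p is F. ✓
t: <>p & [][]p is F. ✓
u: <>p & [][]p is F. ✓
v: <>p & [][]p is F. ✓
Satisfying worlds: {s, t, u, v}.
So ~(<>p & [][]p) fails at the other 0 worlds.

0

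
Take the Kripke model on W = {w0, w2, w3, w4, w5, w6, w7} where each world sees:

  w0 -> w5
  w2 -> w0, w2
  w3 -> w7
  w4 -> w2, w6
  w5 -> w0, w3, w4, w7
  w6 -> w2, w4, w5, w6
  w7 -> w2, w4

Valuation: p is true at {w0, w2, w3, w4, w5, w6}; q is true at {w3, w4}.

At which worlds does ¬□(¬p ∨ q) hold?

{w0, w2, w4, w5, w6, w7}

w0: □(¬p ∨ q) is F. ✓
w2: □(¬p ∨ q) is F. ✓
w3: □(¬p ∨ q) is T. ✗
w4: □(¬p ∨ q) is F. ✓
w5: □(¬p ∨ q) is F. ✓
w6: □(¬p ∨ q) is F. ✓
w7: □(¬p ∨ q) is F. ✓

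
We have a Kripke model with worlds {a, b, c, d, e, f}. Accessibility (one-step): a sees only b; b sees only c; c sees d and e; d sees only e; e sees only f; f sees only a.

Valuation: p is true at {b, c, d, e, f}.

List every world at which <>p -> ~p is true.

a: <>p is T, ~p is T. ✓
b: <>p is T, ~p is F. ✗
c: <>p is T, ~p is F. ✗
d: <>p is T, ~p is F. ✗
e: <>p is T, ~p is F. ✗
f: <>p is F, ~p is F. ✓

{a, f}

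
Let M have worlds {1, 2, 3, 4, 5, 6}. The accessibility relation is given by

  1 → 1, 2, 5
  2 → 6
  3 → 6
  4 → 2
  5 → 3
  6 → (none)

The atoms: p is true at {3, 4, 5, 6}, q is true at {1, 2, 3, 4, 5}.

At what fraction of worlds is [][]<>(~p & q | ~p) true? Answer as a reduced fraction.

1: successors {1, 2, 5}; []<>(~p & q | ~p) there: 1:F, 2:F, 5:F. ✗
2: successors {6}; []<>(~p & q | ~p) there: 6:T. ✓
3: successors {6}; []<>(~p & q | ~p) there: 6:T. ✓
4: successors {2}; []<>(~p & q | ~p) there: 2:F. ✗
5: successors {3}; []<>(~p & q | ~p) there: 3:F. ✗
6: no successors, so [][]<>(~p & q | ~p) holds vacuously. ✓
That's 3 of 6 worlds, so 3/6 = 1/2.

1/2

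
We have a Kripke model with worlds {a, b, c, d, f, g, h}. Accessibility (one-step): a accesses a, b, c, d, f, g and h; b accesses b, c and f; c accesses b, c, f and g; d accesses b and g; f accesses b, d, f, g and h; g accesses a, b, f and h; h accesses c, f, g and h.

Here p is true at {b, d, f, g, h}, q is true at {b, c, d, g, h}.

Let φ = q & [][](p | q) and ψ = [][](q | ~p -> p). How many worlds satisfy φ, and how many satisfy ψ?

1 and 0

For q & [][](p | q):
a: q is F, [][](p | q) is F. ✗
b: q is T, [][](p | q) is T. ✓
c: q is T, [][](p | q) is F. ✗
d: q is T, [][](p | q) is F. ✗
f: q is F, [][](p | q) is F. ✗
g: q is T, [][](p | q) is F. ✗
h: q is T, [][](p | q) is F. ✗
— 1 world.
For [][](q | ~p -> p):
a: successors {a, b, c, d, f, g, h}; [](q | ~p -> p) there: a:F, b:F, c:F, d:T, f:T, g:F, h:F. ✗
b: successors {b, c, f}; [](q | ~p -> p) there: b:F, c:F, f:T. ✗
c: successors {b, c, f, g}; [](q | ~p -> p) there: b:F, c:F, f:T, g:F. ✗
d: successors {b, g}; [](q | ~p -> p) there: b:F, g:F. ✗
f: successors {b, d, f, g, h}; [](q | ~p -> p) there: b:F, d:T, f:T, g:F, h:F. ✗
g: successors {a, b, f, h}; [](q | ~p -> p) there: a:F, b:F, f:T, h:F. ✗
h: successors {c, f, g, h}; [](q | ~p -> p) there: c:F, f:T, g:F, h:F. ✗
— 0 worlds.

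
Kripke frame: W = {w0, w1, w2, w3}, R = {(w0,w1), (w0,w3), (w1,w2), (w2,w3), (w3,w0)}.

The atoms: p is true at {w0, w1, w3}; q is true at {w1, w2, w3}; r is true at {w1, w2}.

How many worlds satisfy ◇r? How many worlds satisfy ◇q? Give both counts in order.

2 and 3

For ◇r:
w0: successors {w1, w3}; r there: w1:T, w3:F. ✓
w1: successors {w2}; r there: w2:T. ✓
w2: successors {w3}; r there: w3:F. ✗
w3: successors {w0}; r there: w0:F. ✗
— 2 worlds.
For ◇q:
w0: successors {w1, w3}; q there: w1:T, w3:T. ✓
w1: successors {w2}; q there: w2:T. ✓
w2: successors {w3}; q there: w3:T. ✓
w3: successors {w0}; q there: w0:F. ✗
— 3 worlds.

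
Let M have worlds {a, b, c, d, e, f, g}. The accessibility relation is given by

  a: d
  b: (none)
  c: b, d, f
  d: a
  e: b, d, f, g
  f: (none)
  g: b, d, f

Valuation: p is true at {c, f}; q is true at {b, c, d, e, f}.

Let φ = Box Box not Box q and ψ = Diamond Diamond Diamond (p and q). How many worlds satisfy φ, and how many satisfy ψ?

For Box Box not Box q:
a: successors {d}; Box not Box q there: d:F. ✗
b: no successors, so Box Box not Box q holds vacuously. ✓
c: successors {b, d, f}; Box not Box q there: b:T, d:F, f:T. ✗
d: successors {a}; Box not Box q there: a:T. ✓
e: successors {b, d, f, g}; Box not Box q there: b:T, d:F, f:T, g:F. ✗
f: no successors, so Box Box not Box q holds vacuously. ✓
g: successors {b, d, f}; Box not Box q there: b:T, d:F, f:T. ✗
— 3 worlds.
For Diamond Diamond Diamond (p and q):
a: successors {d}; Diamond Diamond (p and q) there: d:F. ✗
b: no successors, so Diamond Diamond Diamond (p and q) fails. ✗
c: successors {b, d, f}; Diamond Diamond (p and q) there: b:F, d:F, f:F. ✗
d: successors {a}; Diamond Diamond (p and q) there: a:F. ✗
e: successors {b, d, f, g}; Diamond Diamond (p and q) there: b:F, d:F, f:F, g:F. ✗
f: no successors, so Diamond Diamond Diamond (p and q) fails. ✗
g: successors {b, d, f}; Diamond Diamond (p and q) there: b:F, d:F, f:F. ✗
— 0 worlds.

3 and 0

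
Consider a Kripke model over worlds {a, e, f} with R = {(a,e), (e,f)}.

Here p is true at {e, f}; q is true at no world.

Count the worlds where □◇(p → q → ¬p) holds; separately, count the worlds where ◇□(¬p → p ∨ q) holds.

For □◇(p → q → ¬p):
a: successors {e}; ◇(p → q → ¬p) there: e:T. ✓
e: successors {f}; ◇(p → q → ¬p) there: f:F. ✗
f: no successors, so □◇(p → q → ¬p) holds vacuously. ✓
— 2 worlds.
For ◇□(¬p → p ∨ q):
a: successors {e}; □(¬p → p ∨ q) there: e:T. ✓
e: successors {f}; □(¬p → p ∨ q) there: f:T. ✓
f: no successors, so ◇□(¬p → p ∨ q) fails. ✗
— 2 worlds.

2 and 2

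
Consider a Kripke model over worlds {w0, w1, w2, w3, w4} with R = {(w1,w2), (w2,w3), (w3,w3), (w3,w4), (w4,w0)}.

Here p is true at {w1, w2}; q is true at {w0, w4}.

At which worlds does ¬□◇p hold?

w0: □◇p is T. ✗
w1: □◇p is F. ✓
w2: □◇p is F. ✓
w3: □◇p is F. ✓
w4: □◇p is F. ✓

{w1, w2, w3, w4}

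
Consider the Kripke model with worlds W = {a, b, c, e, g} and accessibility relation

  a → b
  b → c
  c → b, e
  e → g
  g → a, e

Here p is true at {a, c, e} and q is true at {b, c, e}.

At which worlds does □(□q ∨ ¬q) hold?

a: successors {b}; □q ∨ ¬q there: b:T. ✓
b: successors {c}; □q ∨ ¬q there: c:T. ✓
c: successors {b, e}; □q ∨ ¬q there: b:T, e:F. ✗
e: successors {g}; □q ∨ ¬q there: g:T. ✓
g: successors {a, e}; □q ∨ ¬q there: a:T, e:F. ✗

{a, b, e}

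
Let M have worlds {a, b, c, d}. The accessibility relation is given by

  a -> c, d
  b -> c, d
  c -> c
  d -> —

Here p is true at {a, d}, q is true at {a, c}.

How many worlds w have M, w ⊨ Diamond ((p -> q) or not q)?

a: successors {c, d}; (p -> q) or not q there: c:T, d:T. ✓
b: successors {c, d}; (p -> q) or not q there: c:T, d:T. ✓
c: successors {c}; (p -> q) or not q there: c:T. ✓
d: no successors, so Diamond ((p -> q) or not q) fails. ✗
Satisfying worlds: {a, b, c}.

3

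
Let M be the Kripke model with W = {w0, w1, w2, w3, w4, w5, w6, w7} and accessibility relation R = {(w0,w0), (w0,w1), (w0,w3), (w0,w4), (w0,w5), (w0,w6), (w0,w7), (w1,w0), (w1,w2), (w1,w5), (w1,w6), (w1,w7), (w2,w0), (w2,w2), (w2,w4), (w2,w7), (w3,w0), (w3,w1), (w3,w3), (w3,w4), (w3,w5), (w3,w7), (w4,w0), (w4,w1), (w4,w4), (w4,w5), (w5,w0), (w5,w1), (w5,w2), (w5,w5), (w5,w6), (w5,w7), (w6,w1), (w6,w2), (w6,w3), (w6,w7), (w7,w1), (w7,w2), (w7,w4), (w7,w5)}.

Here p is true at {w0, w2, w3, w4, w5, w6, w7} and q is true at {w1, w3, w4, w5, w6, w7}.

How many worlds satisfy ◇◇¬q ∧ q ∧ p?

5

w0: ◇◇¬q is T, q ∧ p is F. ✗
w1: ◇◇¬q is T, q ∧ p is F. ✗
w2: ◇◇¬q is T, q ∧ p is F. ✗
w3: ◇◇¬q is T, q ∧ p is T. ✓
w4: ◇◇¬q is T, q ∧ p is T. ✓
w5: ◇◇¬q is T, q ∧ p is T. ✓
w6: ◇◇¬q is T, q ∧ p is T. ✓
w7: ◇◇¬q is T, q ∧ p is T. ✓
Satisfying worlds: {w3, w4, w5, w6, w7}.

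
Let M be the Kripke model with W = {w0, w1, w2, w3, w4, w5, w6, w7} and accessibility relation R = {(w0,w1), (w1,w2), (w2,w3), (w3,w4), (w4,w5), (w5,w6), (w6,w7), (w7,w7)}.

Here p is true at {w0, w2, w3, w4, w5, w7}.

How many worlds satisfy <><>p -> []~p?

w0: <><>p is T, []~p is T. ✓
w1: <><>p is T, []~p is F. ✗
w2: <><>p is T, []~p is F. ✗
w3: <><>p is T, []~p is F. ✗
w4: <><>p is F, []~p is F. ✓
w5: <><>p is T, []~p is T. ✓
w6: <><>p is T, []~p is F. ✗
w7: <><>p is T, []~p is F. ✗
Satisfying worlds: {w0, w4, w5}.

3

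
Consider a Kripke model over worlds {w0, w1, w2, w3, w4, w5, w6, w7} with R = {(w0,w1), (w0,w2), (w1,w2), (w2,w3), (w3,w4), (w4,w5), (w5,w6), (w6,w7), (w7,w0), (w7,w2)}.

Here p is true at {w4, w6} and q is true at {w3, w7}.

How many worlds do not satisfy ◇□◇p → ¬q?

w0: ◇□◇p is T, ¬q is T. ✓
w1: ◇□◇p is T, ¬q is T. ✓
w2: ◇□◇p is F, ¬q is T. ✓
w3: ◇□◇p is T, ¬q is F. ✗
w4: ◇□◇p is F, ¬q is T. ✓
w5: ◇□◇p is F, ¬q is T. ✓
w6: ◇□◇p is F, ¬q is T. ✓
w7: ◇□◇p is T, ¬q is F. ✗
Satisfying worlds: {w0, w1, w2, w4, w5, w6}.
So ◇□◇p → ¬q fails at the other 2 worlds.

2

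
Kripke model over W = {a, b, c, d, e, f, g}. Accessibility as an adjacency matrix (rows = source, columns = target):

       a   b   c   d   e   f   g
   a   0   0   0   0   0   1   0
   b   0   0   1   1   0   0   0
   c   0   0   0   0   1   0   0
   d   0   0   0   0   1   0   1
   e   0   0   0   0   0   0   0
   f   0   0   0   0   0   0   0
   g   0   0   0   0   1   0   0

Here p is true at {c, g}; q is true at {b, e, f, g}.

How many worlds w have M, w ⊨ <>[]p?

a: successors {f}; []p there: f:T. ✓
b: successors {c, d}; []p there: c:F, d:F. ✗
c: successors {e}; []p there: e:T. ✓
d: successors {e, g}; []p there: e:T, g:F. ✓
e: no successors, so <>[]p fails. ✗
f: no successors, so <>[]p fails. ✗
g: successors {e}; []p there: e:T. ✓
Satisfying worlds: {a, c, d, g}.

4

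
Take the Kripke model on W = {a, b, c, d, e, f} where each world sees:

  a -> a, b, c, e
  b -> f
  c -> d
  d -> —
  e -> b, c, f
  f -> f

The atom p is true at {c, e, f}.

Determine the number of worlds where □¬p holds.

a: successors {a, b, c, e}; ¬p there: a:T, b:T, c:F, e:F. ✗
b: successors {f}; ¬p there: f:F. ✗
c: successors {d}; ¬p there: d:T. ✓
d: no successors, so □¬p holds vacuously. ✓
e: successors {b, c, f}; ¬p there: b:T, c:F, f:F. ✗
f: successors {f}; ¬p there: f:F. ✗
Satisfying worlds: {c, d}.

2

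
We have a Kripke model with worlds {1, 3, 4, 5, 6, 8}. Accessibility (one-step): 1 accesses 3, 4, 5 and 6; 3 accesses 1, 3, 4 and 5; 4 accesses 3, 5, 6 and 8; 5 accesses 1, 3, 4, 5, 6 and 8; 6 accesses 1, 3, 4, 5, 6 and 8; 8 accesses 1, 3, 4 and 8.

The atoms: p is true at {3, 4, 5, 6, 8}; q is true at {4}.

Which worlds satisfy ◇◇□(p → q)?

∅

1: successors {3, 4, 5, 6}; ◇□(p → q) there: 3:F, 4:F, 5:F, 6:F. ✗
3: successors {1, 3, 4, 5}; ◇□(p → q) there: 1:F, 3:F, 4:F, 5:F. ✗
4: successors {3, 5, 6, 8}; ◇□(p → q) there: 3:F, 5:F, 6:F, 8:F. ✗
5: successors {1, 3, 4, 5, 6, 8}; ◇□(p → q) there: 1:F, 3:F, 4:F, 5:F, 6:F, 8:F. ✗
6: successors {1, 3, 4, 5, 6, 8}; ◇□(p → q) there: 1:F, 3:F, 4:F, 5:F, 6:F, 8:F. ✗
8: successors {1, 3, 4, 8}; ◇□(p → q) there: 1:F, 3:F, 4:F, 8:F. ✗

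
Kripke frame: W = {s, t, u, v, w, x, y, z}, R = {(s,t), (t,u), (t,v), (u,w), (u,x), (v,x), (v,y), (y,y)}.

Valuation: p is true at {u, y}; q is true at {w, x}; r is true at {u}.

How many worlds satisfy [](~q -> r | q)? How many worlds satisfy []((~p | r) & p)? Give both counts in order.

4 and 3

For [](~q -> r | q):
s: successors {t}; ~q -> r | q there: t:F. ✗
t: successors {u, v}; ~q -> r | q there: u:T, v:F. ✗
u: successors {w, x}; ~q -> r | q there: w:T, x:T. ✓
v: successors {x, y}; ~q -> r | q there: x:T, y:F. ✗
w: no successors, so [](~q -> r | q) holds vacuously. ✓
x: no successors, so [](~q -> r | q) holds vacuously. ✓
y: successors {y}; ~q -> r | q there: y:F. ✗
z: no successors, so [](~q -> r | q) holds vacuously. ✓
— 4 worlds.
For []((~p | r) & p):
s: successors {t}; (~p | r) & p there: t:F. ✗
t: successors {u, v}; (~p | r) & p there: u:T, v:F. ✗
u: successors {w, x}; (~p | r) & p there: w:F, x:F. ✗
v: successors {x, y}; (~p | r) & p there: x:F, y:F. ✗
w: no successors, so []((~p | r) & p) holds vacuously. ✓
x: no successors, so []((~p | r) & p) holds vacuously. ✓
y: successors {y}; (~p | r) & p there: y:F. ✗
z: no successors, so []((~p | r) & p) holds vacuously. ✓
— 3 worlds.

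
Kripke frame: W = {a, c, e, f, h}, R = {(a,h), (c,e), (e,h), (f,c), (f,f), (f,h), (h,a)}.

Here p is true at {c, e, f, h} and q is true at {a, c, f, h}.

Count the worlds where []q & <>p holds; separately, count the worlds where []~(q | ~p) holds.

For []q & <>p:
a: []q is T, <>p is T. ✓
c: []q is F, <>p is T. ✗
e: []q is T, <>p is T. ✓
f: []q is T, <>p is T. ✓
h: []q is T, <>p is F. ✗
— 3 worlds.
For []~(q | ~p):
a: successors {h}; ~(q | ~p) there: h:F. ✗
c: successors {e}; ~(q | ~p) there: e:T. ✓
e: successors {h}; ~(q | ~p) there: h:F. ✗
f: successors {c, f, h}; ~(q | ~p) there: c:F, f:F, h:F. ✗
h: successors {a}; ~(q | ~p) there: a:F. ✗
— 1 world.

3 and 1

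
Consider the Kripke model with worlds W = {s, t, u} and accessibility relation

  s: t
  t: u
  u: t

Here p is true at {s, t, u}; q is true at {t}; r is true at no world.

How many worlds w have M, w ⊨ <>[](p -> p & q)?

s: successors {t}; [](p -> p & q) there: t:F. ✗
t: successors {u}; [](p -> p & q) there: u:T. ✓
u: successors {t}; [](p -> p & q) there: t:F. ✗
Satisfying worlds: {t}.

1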